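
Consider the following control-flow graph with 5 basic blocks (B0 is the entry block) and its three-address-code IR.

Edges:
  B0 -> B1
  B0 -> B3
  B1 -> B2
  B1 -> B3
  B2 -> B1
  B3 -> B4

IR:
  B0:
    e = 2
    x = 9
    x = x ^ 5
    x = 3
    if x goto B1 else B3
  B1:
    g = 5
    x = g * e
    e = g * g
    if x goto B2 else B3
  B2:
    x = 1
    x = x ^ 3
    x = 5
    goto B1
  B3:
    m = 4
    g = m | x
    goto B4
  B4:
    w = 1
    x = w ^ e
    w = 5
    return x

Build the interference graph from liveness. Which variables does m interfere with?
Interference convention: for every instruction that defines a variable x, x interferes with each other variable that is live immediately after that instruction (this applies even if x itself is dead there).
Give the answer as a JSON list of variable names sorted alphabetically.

Per-block:
  B0: {e,x} / ∅
  B1: {e,g,x} / {e}
  B2: {x} / ∅
  B3: {g,m} / {x}
  B4: {w,x} / {e}

Backward fixpoint:
  B0 li=∅ lo={e,x}
  B1 li={e} lo={e,x}
  B2 li={e} lo={e}
  B3 li={e,x} lo={e}
  B4 li={e} lo=∅

Conflict graph:
  e: {g,m,w,x}
  g: {e,x}
  m: {e,x}
  w: {e,x}
  x: {e,g,m,w}

N(m) = ["e", "x"]

Answer: ["e", "x"]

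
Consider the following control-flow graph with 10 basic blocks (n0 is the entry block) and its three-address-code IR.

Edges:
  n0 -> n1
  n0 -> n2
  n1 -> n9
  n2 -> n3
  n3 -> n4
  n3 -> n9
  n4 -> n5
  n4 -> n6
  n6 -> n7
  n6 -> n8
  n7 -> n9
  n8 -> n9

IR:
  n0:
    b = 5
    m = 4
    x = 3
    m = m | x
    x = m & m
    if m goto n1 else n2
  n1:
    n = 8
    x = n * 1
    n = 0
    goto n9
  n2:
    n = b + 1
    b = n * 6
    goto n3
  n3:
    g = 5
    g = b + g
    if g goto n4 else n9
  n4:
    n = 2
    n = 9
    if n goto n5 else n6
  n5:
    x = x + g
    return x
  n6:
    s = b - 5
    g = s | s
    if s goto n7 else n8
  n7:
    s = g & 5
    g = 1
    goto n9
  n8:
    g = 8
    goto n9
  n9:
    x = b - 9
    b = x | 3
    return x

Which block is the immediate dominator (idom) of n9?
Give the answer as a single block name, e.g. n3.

idom tree: n1←n0 n2←n0 n3←n2 n4←n3 n5←n4 n6←n4 n7←n6 n8←n6 n9←n0
Join-block Dom:
  n9: preds {n1,n3,n7,n8}: {n0,n1} ∩ {n0,n2,n3} ∩ {n0,n2,n3,n4,n6,n7} ∩ {n0,n2,n3,n4,n6,n8} = {n0}; idom=n0

idom(n9) = n0

Answer: n0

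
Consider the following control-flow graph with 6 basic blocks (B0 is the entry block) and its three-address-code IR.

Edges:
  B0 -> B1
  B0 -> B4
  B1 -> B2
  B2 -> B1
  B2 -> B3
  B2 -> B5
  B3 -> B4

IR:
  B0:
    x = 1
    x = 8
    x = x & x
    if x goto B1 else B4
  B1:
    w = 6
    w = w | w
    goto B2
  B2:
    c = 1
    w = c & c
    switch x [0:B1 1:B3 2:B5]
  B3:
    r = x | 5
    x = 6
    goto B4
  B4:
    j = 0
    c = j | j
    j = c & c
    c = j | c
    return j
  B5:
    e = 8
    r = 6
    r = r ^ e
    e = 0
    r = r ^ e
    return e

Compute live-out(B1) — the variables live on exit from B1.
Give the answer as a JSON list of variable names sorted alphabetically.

def/use:
  B0 def {x} use ∅
  B1 def {w} use ∅
  B2 def {c,w} use {x}
  B3 def {r,x} use {x}
  B4 def {c,j} use ∅
  B5 def {e,r} use ∅

Backward fixpoint:
  B0 li=∅ lo={x}
  B1 li={x} lo={x}
  B2 li={x} lo={x}
  B3 li={x} lo=∅
  B4 li=∅ lo=∅
  B5 li=∅ lo=∅

live-out(B1) = ["x"]

Answer: ["x"]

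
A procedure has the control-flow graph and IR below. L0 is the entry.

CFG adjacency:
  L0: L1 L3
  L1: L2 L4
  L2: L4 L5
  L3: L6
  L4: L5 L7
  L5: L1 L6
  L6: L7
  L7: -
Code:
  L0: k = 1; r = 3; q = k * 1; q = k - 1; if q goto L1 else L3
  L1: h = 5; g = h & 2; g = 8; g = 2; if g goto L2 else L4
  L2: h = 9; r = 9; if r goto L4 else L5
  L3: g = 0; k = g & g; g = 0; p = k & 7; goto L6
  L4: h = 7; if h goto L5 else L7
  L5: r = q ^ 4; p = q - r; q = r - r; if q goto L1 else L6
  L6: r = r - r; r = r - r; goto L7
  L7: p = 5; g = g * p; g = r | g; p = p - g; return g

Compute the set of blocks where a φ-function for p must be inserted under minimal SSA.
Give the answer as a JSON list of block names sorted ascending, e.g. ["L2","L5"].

Answer: ["L1", "L6", "L7"]

Working:
idom tree: L1←L0 L2←L1 L3←L0 L4←L1 L5←L1 L6←L0 L7←L0
Dom at joins:
  L1: preds {L0,L5}: {L0} ∩ {L0,L1,L5} = {L0}; idom=L0
  L4: preds {L1,L2}: {L0,L1} ∩ {L0,L1,L2} = {L0,L1}; idom=L1
  L5: preds {L2,L4}: {L0,L1,L2} ∩ {L0,L1,L4} = {L0,L1}; idom=L1
  L6: preds {L3,L5}: {L0,L3} ∩ {L0,L1,L5} = {L0}; idom=L0
  L7: preds {L4,L6}: {L0,L1,L4} ∩ {L0,L6} = {L0}; idom=L0

DF derivation:
  join L1 pred L0: · stop@L0
  join L1 pred L5: L5→L1 stop@L0
  join L4 pred L1: · stop@L1
  join L4 pred L2: L2 stop@L1
  join L5 pred L2: L2 stop@L1
  join L5 pred L4: L4 stop@L1
  join L6 pred L3: L3 stop@L0
  join L6 pred L5: L5→L1 stop@L0
  join L7 pred L4: L4→L1 stop@L0
  join L7 pred L6: L6 stop@L0
  L0 → ∅
  L1 → {L1,L6,L7}
  L2 → {L4,L5}
  L3 → {L6}
  L4 → {L5,L7}
  L5 → {L1,L6}
  L6 → {L7}
  L7 → ∅

φ for p: defs {L3,L5,L7}
  DF⁺ = {L1,L6,L7}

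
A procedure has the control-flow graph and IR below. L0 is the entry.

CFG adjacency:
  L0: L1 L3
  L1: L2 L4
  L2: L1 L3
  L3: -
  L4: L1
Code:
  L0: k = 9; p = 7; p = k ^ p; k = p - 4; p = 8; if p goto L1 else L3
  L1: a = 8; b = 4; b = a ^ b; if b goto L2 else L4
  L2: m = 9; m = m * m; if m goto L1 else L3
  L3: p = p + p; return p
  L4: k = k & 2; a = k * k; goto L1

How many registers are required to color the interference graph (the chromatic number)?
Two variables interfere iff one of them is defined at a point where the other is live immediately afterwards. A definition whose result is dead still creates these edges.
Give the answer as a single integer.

Answer: 4

Working:
Per-block:
  L0: {k,p} / ∅
  L1: {a,b} / ∅
  L2: {m} / ∅
  L3: {p} / {p}
  L4: {a,k} / {k}

Live sets:
  live L0: ∅→{k,p}
  live L1: {k,p}→{k,p}
  live L2: {k,p}→{k,p}
  live L3: {p}→∅
  live L4: {k,p}→{k,p}

Interference:
  a — {b,k,p}
  b — {a,k,p}
  k — {a,b,m,p}
  m — {k,p}
  p — {a,b,k,m}

Colouring:
  {a,b,k,p} pairwise interfere (4-clique) ⇒ χ ≥ 4
  assign a→R2 b→R3 k→R0 m→R2 p→R1 — no edge inside a register ⇒ χ ≤ 4
  χ = 4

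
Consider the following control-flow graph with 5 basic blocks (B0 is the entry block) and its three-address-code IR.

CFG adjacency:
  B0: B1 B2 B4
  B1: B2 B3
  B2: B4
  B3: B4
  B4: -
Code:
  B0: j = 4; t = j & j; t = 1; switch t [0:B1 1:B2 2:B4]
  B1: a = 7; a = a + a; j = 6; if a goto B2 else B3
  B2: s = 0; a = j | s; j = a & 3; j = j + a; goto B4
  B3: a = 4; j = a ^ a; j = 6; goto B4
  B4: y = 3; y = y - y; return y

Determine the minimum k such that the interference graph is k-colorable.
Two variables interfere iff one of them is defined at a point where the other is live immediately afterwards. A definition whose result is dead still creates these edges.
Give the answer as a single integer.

Answer: 2

Analysis:
def/use:
  B0: def={j,t} ue=∅
  B1: def={a,j} ue=∅
  B2: def={a,j,s} ue={j}
  B3: def={a,j} ue=∅
  B4: def={y} ue=∅

Backward fixpoint:
  B0: in=∅ out={j}
  B1: in=∅ out={j}
  B2: in={j} out=∅
  B3: in=∅ out=∅
  B4: in=∅ out=∅

Conflict graph:
  a: {j}
  j: {a,s,t}
  s: {j}
  t: {j}
  y: ∅

Chromatic number:
  lower bound: {a,j} mutually conflict ⇒ χ ≥ 2
  assign a→r1 j→r0 s→r1 t→r1 y→r0 — no edge inside a register ⇒ χ ≤ 2
  χ = 2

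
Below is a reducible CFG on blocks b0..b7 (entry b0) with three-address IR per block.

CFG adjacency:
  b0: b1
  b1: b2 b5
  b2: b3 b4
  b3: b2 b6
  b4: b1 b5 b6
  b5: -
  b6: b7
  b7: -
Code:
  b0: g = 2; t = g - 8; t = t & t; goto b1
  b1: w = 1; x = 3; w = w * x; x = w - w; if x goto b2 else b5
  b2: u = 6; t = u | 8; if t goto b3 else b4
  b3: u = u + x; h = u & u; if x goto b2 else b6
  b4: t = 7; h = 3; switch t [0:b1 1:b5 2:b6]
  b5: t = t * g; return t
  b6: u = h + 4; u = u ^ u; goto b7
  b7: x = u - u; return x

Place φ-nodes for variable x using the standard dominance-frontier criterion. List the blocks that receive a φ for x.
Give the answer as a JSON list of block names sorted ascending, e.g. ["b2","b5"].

idom tree: b1←b0 b2←b1 b3←b2 b4←b2 b5←b1 b6←b2 b7←b6
Dom∩ at merges:
  b1: preds {b0,b4}: {b0} ∩ {b0,b1,b2,b4} = {b0}; idom=b0
  b2: preds {b1,b3}: {b0,b1} ∩ {b0,b1,b2,b3} = {b0,b1}; idom=b1
  b5: preds {b1,b4}: {b0,b1} ∩ {b0,b1,b2,b4} = {b0,b1}; idom=b1
  b6: preds {b3,b4}: {b0,b1,b2,b3} ∩ {b0,b1,b2,b4} = {b0,b1,b2}; idom=b2

Frontier:
  join b1 pred b0: · stop@b0
  join b1 pred b4: b4→b2→b1 stop@b0
  join b2 pred b1: · stop@b1
  join b2 pred b3: b3→b2 stop@b1
  join b5 pred b1: · stop@b1
  join b5 pred b4: b4→b2 stop@b1
  join b6 pred b3: b3 stop@b2
  join b6 pred b4: b4 stop@b2
  DF(b0)=∅
  DF(b1)={b1}
  DF(b2)={b1,b2,b5}
  DF(b3)={b2,b6}
  DF(b4)={b1,b5,b6}
  DF(b5)=∅
  DF(b6)=∅
  DF(b7)=∅

φ for x: defs {b1,b7}
  DF⁺ = {b1}

Answer: ["b1"]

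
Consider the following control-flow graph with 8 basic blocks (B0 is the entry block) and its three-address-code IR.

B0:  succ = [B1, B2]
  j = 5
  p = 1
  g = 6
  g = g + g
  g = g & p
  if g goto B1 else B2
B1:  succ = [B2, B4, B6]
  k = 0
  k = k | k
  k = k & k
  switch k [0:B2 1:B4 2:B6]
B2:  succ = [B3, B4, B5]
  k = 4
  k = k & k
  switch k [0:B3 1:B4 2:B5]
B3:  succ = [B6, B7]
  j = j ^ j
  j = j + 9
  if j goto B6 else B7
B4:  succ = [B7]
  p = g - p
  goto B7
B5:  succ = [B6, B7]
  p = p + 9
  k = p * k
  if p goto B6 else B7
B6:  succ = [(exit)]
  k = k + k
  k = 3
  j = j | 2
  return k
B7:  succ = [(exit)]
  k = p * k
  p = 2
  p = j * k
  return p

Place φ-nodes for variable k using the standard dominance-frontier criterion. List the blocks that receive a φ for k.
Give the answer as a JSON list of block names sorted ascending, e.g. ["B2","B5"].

Answer: ["B2", "B4", "B6", "B7"]

Analysis:
idom tree: B1←B0 B2←B0 B3←B2 B4←B0 B5←B2 B6←B0 B7←B0
Join-block Dom:
  B2: preds {B0,B1}: {B0} ∩ {B0,B1} = {B0}; idom=B0
  B4: preds {B1,B2}: {B0,B1} ∩ {B0,B2} = {B0}; idom=B0
  B6: preds {B1,B3,B5}: {B0,B1} ∩ {B0,B2,B3} ∩ {B0,B2,B5} = {B0}; idom=B0
  B7: preds {B3,B4,B5}: {B0,B2,B3} ∩ {B0,B4} ∩ {B0,B2,B5} = {B0}; idom=B0

DF derivation:
  join B2 pred B0: · stop@B0
  join B2 pred B1: B1 stop@B0
  join B4 pred B1: B1 stop@B0
  join B4 pred B2: B2 stop@B0
  join B6 pred B1: B1 stop@B0
  join B6 pred B3: B3→B2 stop@B0
  join B6 pred B5: B5→B2 stop@B0
  join B7 pred B3: B3→B2 stop@B0
  join B7 pred B4: B4 stop@B0
  join B7 pred B5: B5→B2 stop@B0
  B0 → ∅
  B1 → {B2,B4,B6}
  B2 → {B4,B6,B7}
  B3 → {B6,B7}
  B4 → {B7}
  B5 → {B6,B7}
  B6 → ∅
  B7 → ∅

φ for k: defs {B1,B2,B5,B6,B7}
  DF⁺ = {B2,B4,B6,B7}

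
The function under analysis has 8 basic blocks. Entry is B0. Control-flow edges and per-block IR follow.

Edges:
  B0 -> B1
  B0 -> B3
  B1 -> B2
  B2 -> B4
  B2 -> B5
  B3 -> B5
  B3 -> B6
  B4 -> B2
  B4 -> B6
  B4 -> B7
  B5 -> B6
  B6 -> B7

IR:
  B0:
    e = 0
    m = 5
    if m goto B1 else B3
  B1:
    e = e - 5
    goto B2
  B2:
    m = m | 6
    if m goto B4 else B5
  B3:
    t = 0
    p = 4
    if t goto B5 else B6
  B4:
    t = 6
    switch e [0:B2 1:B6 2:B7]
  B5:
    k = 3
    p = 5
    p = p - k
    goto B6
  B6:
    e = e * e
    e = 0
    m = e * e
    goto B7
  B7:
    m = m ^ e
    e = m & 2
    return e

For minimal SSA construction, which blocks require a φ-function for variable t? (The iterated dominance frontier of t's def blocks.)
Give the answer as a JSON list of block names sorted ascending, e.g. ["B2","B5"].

idom tree: B1←B0 B2←B1 B3←B0 B4←B2 B5←B0 B6←B0 B7←B0
Dom at joins:
  B2: preds {B1,B4}: {B0,B1} ∩ {B0,B1,B2,B4} = {B0,B1}; idom=B1
  B5: preds {B2,B3}: {B0,B1,B2} ∩ {B0,B3} = {B0}; idom=B0
  B6: preds {B3,B4,B5}: {B0,B3} ∩ {B0,B1,B2,B4} ∩ {B0,B5} = {B0}; idom=B0
  B7: preds {B4,B6}: {B0,B1,B2,B4} ∩ {B0,B6} = {B0}; idom=B0

DF derivation:
  B2←B1: walk · to B1
  B2←B4: walk B4→B2 to B1
  B5←B2: walk B2→B1 to B0
  B5←B3: walk B3 to B0
  B6←B3: walk B3 to B0
  B6←B4: walk B4→B2→B1 to B0
  B6←B5: walk B5 to B0
  B7←B4: walk B4→B2→B1 to B0
  B7←B6: walk B6 to B0
  DF(B0)=∅
  DF(B1)={B5,B6,B7}
  DF(B2)={B2,B5,B6,B7}
  DF(B3)={B5,B6}
  DF(B4)={B2,B6,B7}
  DF(B5)={B6}
  DF(B6)={B7}
  DF(B7)=∅

φ for t: defs {B3,B4}
  DF⁺ = {B2,B5,B6,B7}

Answer: ["B2", "B5", "B6", "B7"]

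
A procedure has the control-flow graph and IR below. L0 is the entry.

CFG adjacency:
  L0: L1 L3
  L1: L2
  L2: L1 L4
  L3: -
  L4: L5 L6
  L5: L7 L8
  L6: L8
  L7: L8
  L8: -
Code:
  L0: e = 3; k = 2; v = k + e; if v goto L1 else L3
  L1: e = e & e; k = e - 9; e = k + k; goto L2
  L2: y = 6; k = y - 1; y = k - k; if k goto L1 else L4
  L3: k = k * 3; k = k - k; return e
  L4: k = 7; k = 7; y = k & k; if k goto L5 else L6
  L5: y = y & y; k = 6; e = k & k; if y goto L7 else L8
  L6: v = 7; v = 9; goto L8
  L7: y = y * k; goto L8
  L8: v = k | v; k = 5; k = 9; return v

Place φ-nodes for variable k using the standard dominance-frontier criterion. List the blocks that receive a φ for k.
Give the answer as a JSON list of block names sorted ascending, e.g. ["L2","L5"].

Answer: ["L1", "L8"]

Working:
idom tree: L1←L0 L2←L1 L3←L0 L4←L2 L5←L4 L6←L4 L7←L5 L8←L4
Join-block Dom:
  L1: preds {L0,L2}: {L0} ∩ {L0,L1,L2} = {L0}; idom=L0
  L8: preds {L5,L6,L7}: {L0,L1,L2,L4,L5} ∩ {L0,L1,L2,L4,L6} ∩ {L0,L1,L2,L4,L5,L7} = {L0,L1,L2,L4}; idom=L4

DF walk-up:
  L1←L0: walk · to L0
  L1←L2: walk L2→L1 to L0
  L8←L5: walk L5 to L4
  L8←L6: walk L6 to L4
  L8←L7: walk L7→L5 to L4
  L0 → ∅
  L1 → {L1}
  L2 → {L1}
  L3 → ∅
  L4 → ∅
  L5 → {L8}
  L6 → {L8}
  L7 → {L8}
  L8 → ∅

φ for k: defs {L0,L1,L2,L3,L4,L5,L8}
  DF⁺ = {L1,L8}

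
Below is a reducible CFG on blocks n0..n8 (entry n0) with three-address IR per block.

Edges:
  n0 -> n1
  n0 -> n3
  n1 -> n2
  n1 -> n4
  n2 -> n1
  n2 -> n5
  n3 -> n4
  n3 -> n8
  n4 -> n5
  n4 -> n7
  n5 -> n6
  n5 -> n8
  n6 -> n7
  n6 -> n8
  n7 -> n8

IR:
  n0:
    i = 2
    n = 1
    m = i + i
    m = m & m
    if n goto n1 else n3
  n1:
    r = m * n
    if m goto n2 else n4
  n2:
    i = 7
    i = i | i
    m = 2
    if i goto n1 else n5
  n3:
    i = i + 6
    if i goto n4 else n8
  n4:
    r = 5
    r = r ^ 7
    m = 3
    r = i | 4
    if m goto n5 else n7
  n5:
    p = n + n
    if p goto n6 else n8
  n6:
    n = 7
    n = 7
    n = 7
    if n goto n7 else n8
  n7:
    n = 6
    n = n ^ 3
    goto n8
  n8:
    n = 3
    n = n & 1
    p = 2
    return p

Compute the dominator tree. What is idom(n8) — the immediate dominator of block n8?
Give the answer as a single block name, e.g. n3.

idom tree: n1←n0 n2←n1 n3←n0 n4←n0 n5←n0 n6←n5 n7←n0 n8←n0
Join-block Dom:
  n1: preds {n0,n2}: {n0} ∩ {n0,n1,n2} = {n0}; idom=n0
  n4: preds {n1,n3}: {n0,n1} ∩ {n0,n3} = {n0}; idom=n0
  n5: preds {n2,n4}: {n0,n1,n2} ∩ {n0,n4} = {n0}; idom=n0
  n7: preds {n4,n6}: {n0,n4} ∩ {n0,n5,n6} = {n0}; idom=n0
  n8: preds {n3,n5,n6,n7}: {n0,n3} ∩ {n0,n5} ∩ {n0,n5,n6} ∩ {n0,n7} = {n0}; idom=n0

idom(n8) = n0

Answer: n0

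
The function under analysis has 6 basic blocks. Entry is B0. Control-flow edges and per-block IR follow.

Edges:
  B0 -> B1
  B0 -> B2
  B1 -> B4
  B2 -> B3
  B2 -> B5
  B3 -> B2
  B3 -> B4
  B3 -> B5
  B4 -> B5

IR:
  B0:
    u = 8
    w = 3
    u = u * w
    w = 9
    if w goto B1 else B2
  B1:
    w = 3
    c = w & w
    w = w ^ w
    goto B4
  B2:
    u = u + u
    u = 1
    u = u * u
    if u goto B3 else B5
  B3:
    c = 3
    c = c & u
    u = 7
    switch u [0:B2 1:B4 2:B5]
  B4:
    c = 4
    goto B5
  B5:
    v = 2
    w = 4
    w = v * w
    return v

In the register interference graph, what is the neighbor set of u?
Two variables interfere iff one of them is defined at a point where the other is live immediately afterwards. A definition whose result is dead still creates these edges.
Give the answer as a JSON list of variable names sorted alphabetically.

Answer: ["c", "w"]

Derivation:
def/use:
  B0: {u,w} / ∅
  B1: {c,w} / ∅
  B2: {u} / {u}
  B3: {c,u} / {u}
  B4: {c} / ∅
  B5: {v,w} / ∅

Liveness:
  B0 li=∅ lo={u}
  B1 li=∅ lo=∅
  B2 li={u} lo={u}
  B3 li={u} lo={u}
  B4 li=∅ lo=∅
  B5 li=∅ lo=∅

Conflict graph:
  c — {u,w}
  u — {c,w}
  v — {w}
  w — {c,u,v}

N(u) = ["c", "w"]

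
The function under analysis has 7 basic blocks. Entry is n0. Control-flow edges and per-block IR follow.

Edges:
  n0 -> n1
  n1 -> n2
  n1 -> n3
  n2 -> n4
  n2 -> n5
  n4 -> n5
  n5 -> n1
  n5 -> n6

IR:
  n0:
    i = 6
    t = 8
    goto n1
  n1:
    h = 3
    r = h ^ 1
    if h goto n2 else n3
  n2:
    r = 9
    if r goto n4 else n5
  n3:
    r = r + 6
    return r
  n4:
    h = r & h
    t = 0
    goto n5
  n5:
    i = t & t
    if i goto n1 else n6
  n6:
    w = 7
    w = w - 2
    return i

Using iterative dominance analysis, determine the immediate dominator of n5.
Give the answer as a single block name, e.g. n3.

Answer: n2

Analysis:
idom tree: n1←n0 n2←n1 n3←n1 n4←n2 n5←n2 n6←n5
Dom∩ at merges:
  n1: preds {n0,n5}: {n0} ∩ {n0,n1,n2,n5} = {n0}; idom=n0
  n5: preds {n2,n4}: {n0,n1,n2} ∩ {n0,n1,n2,n4} = {n0,n1,n2}; idom=n2

idom(n5) = n2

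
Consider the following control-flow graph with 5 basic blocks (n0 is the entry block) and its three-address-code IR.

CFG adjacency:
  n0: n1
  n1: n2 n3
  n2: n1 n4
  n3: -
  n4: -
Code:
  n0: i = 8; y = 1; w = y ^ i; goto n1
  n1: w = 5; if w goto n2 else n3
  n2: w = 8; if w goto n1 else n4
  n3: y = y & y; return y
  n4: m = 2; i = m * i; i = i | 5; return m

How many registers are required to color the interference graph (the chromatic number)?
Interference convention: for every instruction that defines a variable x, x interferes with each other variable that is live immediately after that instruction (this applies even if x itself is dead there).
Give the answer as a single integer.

Answer: 3

Analysis:
Per-block:
  n0 def {i,w,y} use ∅
  n1 def {w} use ∅
  n2 def {w} use ∅
  n3 def {y} use {y}
  n4 def {i,m} use {i}

Backward fixpoint:
  live n0: ∅→{i,y}
  live n1: {i,y}→{i,y}
  live n2: {i,y}→{i,y}
  live n3: {y}→∅
  live n4: {i}→∅

Conflict graph:
  i↔{m,w,y}
  m↔{i}
  w↔{i,y}
  y↔{i,w}

Colouring:
  clique {i,w,y} ⇒ need ≥ 3
  3-colouring: r0={i}  r1={m,w}  r2={y}
  χ = 3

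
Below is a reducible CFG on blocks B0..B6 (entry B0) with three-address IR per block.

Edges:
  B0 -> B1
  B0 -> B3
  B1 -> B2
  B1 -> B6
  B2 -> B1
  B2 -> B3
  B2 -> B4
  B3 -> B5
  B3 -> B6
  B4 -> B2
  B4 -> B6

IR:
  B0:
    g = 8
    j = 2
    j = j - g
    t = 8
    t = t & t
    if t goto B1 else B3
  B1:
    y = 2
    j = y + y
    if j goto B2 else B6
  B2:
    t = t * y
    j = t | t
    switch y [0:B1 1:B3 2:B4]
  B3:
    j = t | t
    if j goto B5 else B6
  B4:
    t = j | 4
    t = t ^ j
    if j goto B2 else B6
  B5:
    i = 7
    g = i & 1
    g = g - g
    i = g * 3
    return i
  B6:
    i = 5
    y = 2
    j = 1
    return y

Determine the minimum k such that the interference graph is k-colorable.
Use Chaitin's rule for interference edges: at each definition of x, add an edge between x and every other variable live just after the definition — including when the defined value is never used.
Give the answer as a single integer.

Block summaries:
  B0 def {g,j,t} use ∅
  B1 def {j,y} use ∅
  B2 def {j,t} use {t,y}
  B3 def {j} use {t}
  B4 def {t} use {j}
  B5 def {g,i} use ∅
  B6 def {i,j,y} use ∅

Live sets:
  live B0: ∅→{t}
  live B1: {t}→{t,y}
  live B2: {t,y}→{j,t,y}
  live B3: {t}→∅
  live B4: {j,y}→{t,y}
  live B5: ∅→∅
  live B6: ∅→∅

Conflict graph:
  g: {j}
  i: ∅
  j: {g,t,y}
  t: {j,y}
  y: {j,t}

Registers:
  {j,t,y} pairwise interfere (3-clique) ⇒ χ ≥ 3
  3-colouring: R0={i,j}  R1={g,t}  R2={y}
  χ = 3

Answer: 3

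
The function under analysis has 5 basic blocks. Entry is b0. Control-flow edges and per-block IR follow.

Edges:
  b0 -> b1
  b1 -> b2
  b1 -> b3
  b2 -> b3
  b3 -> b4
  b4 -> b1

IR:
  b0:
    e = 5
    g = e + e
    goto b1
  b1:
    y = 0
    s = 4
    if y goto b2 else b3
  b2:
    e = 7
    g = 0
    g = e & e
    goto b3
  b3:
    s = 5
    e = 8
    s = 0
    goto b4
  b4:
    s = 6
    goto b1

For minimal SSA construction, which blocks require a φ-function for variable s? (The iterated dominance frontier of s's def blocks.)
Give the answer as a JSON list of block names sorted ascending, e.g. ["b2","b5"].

idom tree: b1←b0 b2←b1 b3←b1 b4←b3
Join-block Dom:
  b1: preds {b0,b4}: {b0} ∩ {b0,b1,b3,b4} = {b0}; idom=b0
  b3: preds {b1,b2}: {b0,b1} ∩ {b0,b1,b2} = {b0,b1}; idom=b1

DF derivation:
  join b1 pred b0: · stop@b0
  join b1 pred b4: b4→b3→b1 stop@b0
  join b3 pred b1: · stop@b1
  join b3 pred b2: b2 stop@b1
  b0: DF=∅
  b1: DF={b1}
  b2: DF={b3}
  b3: DF={b1}
  b4: DF={b1}

φ for s: defs {b1,b3,b4}
  DF⁺ = {b1}

Answer: ["b1"]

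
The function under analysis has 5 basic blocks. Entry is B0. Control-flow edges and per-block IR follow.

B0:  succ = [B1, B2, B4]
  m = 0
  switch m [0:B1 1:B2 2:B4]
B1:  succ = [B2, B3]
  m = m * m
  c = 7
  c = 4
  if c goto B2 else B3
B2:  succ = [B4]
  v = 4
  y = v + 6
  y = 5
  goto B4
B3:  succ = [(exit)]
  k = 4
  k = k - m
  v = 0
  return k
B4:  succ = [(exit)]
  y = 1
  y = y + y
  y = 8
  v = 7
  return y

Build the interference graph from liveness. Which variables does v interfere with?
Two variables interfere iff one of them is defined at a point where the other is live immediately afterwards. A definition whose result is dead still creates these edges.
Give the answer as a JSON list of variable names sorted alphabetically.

Block summaries:
  B0 def {m} use ∅
  B1 def {c,m} use {m}
  B2 def {v,y} use ∅
  B3 def {k,v} use {m}
  B4 def {v,y} use ∅

Liveness:
  B0: in=∅ out={m}
  B1: in={m} out={m}
  B2: in=∅ out=∅
  B3: in={m} out=∅
  B4: in=∅ out=∅

Interfere edges:
  c — {m}
  k — {m,v}
  m — {c,k}
  v — {k,y}
  y — {v}

N(v) = ["k", "y"]

Answer: ["k", "y"]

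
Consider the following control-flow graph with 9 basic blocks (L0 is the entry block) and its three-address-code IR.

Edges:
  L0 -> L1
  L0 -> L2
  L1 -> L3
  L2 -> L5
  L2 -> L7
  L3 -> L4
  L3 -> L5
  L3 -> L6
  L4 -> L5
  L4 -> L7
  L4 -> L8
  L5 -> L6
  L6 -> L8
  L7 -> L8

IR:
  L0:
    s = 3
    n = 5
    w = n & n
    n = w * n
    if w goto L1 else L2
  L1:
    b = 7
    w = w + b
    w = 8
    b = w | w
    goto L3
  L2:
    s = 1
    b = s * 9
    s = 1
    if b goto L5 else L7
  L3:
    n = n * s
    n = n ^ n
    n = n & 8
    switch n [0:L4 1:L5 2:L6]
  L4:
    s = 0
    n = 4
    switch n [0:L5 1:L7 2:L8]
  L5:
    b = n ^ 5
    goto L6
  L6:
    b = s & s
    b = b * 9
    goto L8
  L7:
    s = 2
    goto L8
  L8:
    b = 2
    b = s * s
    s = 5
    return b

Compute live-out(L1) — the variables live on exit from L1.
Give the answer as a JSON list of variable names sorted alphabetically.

Block summaries:
  L0: def={n,s,w} ue=∅
  L1: def={b,w} ue={w}
  L2: def={b,s} ue=∅
  L3: def={n} ue={n,s}
  L4: def={n,s} ue=∅
  L5: def={b} ue={n}
  L6: def={b} ue={s}
  L7: def={s} ue=∅
  L8: def={b,s} ue={s}

Liveness:
  L0: in=∅ out={n,s,w}
  L1: in={n,s,w} out={n,s}
  L2: in={n} out={n,s}
  L3: in={n,s} out={n,s}
  L4: in=∅ out={n,s}
  L5: in={n,s} out={s}
  L6: in={s} out={s}
  L7: in=∅ out={s}
  L8: in={s} out=∅

live-out(L1) = ["n", "s"]

Answer: ["n", "s"]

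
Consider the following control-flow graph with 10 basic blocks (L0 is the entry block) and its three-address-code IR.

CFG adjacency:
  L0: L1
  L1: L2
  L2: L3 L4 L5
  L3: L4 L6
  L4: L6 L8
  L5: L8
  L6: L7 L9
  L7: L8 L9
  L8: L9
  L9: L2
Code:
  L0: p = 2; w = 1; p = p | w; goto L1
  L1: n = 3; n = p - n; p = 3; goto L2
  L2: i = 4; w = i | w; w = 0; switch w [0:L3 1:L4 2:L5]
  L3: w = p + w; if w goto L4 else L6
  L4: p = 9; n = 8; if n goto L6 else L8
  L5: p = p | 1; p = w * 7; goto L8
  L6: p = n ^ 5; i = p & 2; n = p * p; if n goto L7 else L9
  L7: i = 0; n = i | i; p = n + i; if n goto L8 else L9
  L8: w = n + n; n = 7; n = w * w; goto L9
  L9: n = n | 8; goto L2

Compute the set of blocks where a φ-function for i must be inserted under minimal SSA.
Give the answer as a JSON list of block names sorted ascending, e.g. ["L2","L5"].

idom tree: L1←L0 L2←L1 L3←L2 L4←L2 L5←L2 L6←L2 L7←L6 L8←L2 L9←L2
Join-block Dom:
  L2: preds {L1,L9}: {L0,L1} ∩ {L0,L1,L2,L9} = {L0,L1}; idom=L1
  L4: preds {L2,L3}: {L0,L1,L2} ∩ {L0,L1,L2,L3} = {L0,L1,L2}; idom=L2
  L6: preds {L3,L4}: {L0,L1,L2,L3} ∩ {L0,L1,L2,L4} = {L0,L1,L2}; idom=L2
  L8: preds {L4,L5,L7}: {L0,L1,L2,L4} ∩ {L0,L1,L2,L5} ∩ {L0,L1,L2,L6,L7} = {L0,L1,L2}; idom=L2
  L9: preds {L6,L7,L8}: {L0,L1,L2,L6} ∩ {L0,L1,L2,L6,L7} ∩ {L0,L1,L2,L8} = {L0,L1,L2}; idom=L2

Frontier:
  join L2 pred L1: · stop@L1
  join L2 pred L9: L9→L2 stop@L1
  join L4 pred L2: · stop@L2
  join L4 pred L3: L3 stop@L2
  join L6 pred L3: L3 stop@L2
  join L6 pred L4: L4 stop@L2
  join L8 pred L4: L4 stop@L2
  join L8 pred L5: L5 stop@L2
  join L8 pred L7: L7→L6 stop@L2
  join L9 pred L6: L6 stop@L2
  join L9 pred L7: L7→L6 stop@L2
  join L9 pred L8: L8 stop@L2
  DF(L0)=∅
  DF(L1)=∅
  DF(L2)={L2}
  DF(L3)={L4,L6}
  DF(L4)={L6,L8}
  DF(L5)={L8}
  DF(L6)={L8,L9}
  DF(L7)={L8,L9}
  DF(L8)={L9}
  DF(L9)={L2}

φ for i: defs {L2,L6,L7}
  DF⁺ = {L2,L8,L9}

Answer: ["L2", "L8", "L9"]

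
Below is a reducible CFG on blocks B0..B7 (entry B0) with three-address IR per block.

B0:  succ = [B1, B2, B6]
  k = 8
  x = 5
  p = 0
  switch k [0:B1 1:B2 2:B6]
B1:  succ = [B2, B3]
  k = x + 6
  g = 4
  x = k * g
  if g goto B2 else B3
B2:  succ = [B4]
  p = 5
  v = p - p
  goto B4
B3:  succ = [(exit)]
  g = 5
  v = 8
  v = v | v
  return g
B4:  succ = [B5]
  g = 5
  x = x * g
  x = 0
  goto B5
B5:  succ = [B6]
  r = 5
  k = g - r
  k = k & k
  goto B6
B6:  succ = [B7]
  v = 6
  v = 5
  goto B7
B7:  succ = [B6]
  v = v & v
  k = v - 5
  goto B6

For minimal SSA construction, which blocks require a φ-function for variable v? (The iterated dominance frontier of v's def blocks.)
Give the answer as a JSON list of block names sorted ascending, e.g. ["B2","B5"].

idom tree: B1←B0 B2←B0 B3←B1 B4←B2 B5←B4 B6←B0 B7←B6
Dom at joins:
  B2: preds {B0,B1}: {B0} ∩ {B0,B1} = {B0}; idom=B0
  B6: preds {B0,B5,B7}: {B0} ∩ {B0,B2,B4,B5} ∩ {B0,B6,B7} = {B0}; idom=B0

DF walk-up:
  B2←B0: walk · to B0
  B2←B1: walk B1 to B0
  B6←B0: walk · to B0
  B6←B5: walk B5→B4→B2 to B0
  B6←B7: walk B7→B6 to B0
  DF(B0)=∅
  DF(B1)={B2}
  DF(B2)={B6}
  DF(B3)=∅
  DF(B4)={B6}
  DF(B5)={B6}
  DF(B6)={B6}
  DF(B7)={B6}

φ for v: defs {B2,B3,B6,B7}
  DF⁺ = {B6}

Answer: ["B6"]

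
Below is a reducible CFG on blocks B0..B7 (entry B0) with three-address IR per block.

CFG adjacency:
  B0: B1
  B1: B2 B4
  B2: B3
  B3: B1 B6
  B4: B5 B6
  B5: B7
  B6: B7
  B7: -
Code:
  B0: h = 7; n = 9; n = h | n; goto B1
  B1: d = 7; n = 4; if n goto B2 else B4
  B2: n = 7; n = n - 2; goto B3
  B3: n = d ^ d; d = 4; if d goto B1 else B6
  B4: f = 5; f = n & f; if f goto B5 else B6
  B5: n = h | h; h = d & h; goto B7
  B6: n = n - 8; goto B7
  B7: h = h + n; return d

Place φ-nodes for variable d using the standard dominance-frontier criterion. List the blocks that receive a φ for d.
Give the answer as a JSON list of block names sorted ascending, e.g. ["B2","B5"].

Answer: ["B1", "B6", "B7"]

Analysis:
idom tree: B1←B0 B2←B1 B3←B2 B4←B1 B5←B4 B6←B1 B7←B1
Dom∩ at merges:
  B1: preds {B0,B3}: {B0} ∩ {B0,B1,B2,B3} = {B0}; idom=B0
  B6: preds {B3,B4}: {B0,B1,B2,B3} ∩ {B0,B1,B4} = {B0,B1}; idom=B1
  B7: preds {B5,B6}: {B0,B1,B4,B5} ∩ {B0,B1,B6} = {B0,B1}; idom=B1

Frontier:
  join B1 pred B0: · stop@B0
  join B1 pred B3: B3→B2→B1 stop@B0
  join B6 pred B3: B3→B2 stop@B1
  join B6 pred B4: B4 stop@B1
  join B7 pred B5: B5→B4 stop@B1
  join B7 pred B6: B6 stop@B1
  B0 → ∅
  B1 → {B1}
  B2 → {B1,B6}
  B3 → {B1,B6}
  B4 → {B6,B7}
  B5 → {B7}
  B6 → {B7}
  B7 → ∅

φ for d: defs {B1,B3}
  DF⁺ = {B1,B6,B7}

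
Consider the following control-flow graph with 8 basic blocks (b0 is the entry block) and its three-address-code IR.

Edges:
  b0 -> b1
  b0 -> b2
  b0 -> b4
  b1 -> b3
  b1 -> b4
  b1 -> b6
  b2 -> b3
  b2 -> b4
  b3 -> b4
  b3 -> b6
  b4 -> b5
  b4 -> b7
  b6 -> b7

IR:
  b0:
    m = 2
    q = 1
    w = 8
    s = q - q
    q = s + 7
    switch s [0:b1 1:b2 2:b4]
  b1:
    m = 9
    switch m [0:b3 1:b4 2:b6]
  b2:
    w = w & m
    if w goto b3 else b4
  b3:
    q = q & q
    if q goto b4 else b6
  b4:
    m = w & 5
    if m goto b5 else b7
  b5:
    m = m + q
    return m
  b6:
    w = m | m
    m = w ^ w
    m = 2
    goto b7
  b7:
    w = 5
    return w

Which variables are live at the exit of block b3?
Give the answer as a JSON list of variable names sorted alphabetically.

Answer: ["m", "q", "w"]

Working:
Block summaries:
  b0 def {m,q,s,w} use ∅
  b1 def {m} use ∅
  b2 def {w} use {m,w}
  b3 def {q} use {q}
  b4 def {m} use {w}
  b5 def {m} use {m,q}
  b6 def {m,w} use {m}
  b7 def {w} use ∅

Backward fixpoint:
  live b0: ∅→{m,q,w}
  live b1: {q,w}→{m,q,w}
  live b2: {m,q,w}→{m,q,w}
  live b3: {m,q,w}→{m,q,w}
  live b4: {q,w}→{m,q}
  live b5: {m,q}→∅
  live b6: {m}→∅
  live b7: ∅→∅

live-out(b3) = ["m", "q", "w"]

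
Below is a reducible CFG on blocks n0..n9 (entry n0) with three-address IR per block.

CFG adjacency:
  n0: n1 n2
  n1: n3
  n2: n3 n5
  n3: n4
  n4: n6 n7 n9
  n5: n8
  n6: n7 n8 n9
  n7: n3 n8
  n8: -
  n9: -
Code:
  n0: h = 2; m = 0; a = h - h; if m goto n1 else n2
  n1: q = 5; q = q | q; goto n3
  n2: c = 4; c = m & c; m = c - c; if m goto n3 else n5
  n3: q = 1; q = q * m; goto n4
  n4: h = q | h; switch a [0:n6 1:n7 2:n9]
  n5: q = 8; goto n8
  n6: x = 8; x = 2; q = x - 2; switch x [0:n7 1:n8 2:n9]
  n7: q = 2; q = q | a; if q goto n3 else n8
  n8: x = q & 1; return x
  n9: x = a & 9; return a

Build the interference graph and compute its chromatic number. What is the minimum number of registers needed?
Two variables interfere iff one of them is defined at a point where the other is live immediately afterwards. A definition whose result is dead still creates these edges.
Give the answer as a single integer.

Block summaries:
  n0: def={a,h,m} ue=∅
  n1: def={q} ue=∅
  n2: def={c,m} ue={m}
  n3: def={q} ue={m}
  n4: def={h} ue={a,h,q}
  n5: def={q} ue=∅
  n6: def={q,x} ue=∅
  n7: def={q} ue={a}
  n8: def={x} ue={q}
  n9: def={x} ue={a}

Live sets:
  n0 li=∅ lo={a,h,m}
  n1 li={a,h,m} lo={a,h,m}
  n2 li={a,h,m} lo={a,h,m}
  n3 li={a,h,m} lo={a,h,m,q}
  n4 li={a,h,m,q} lo={a,h,m}
  n5 li=∅ lo={q}
  n6 li={a,h,m} lo={a,h,m,q}
  n7 li={a,h,m} lo={a,h,m,q}
  n8 li={q} lo=∅
  n9 li={a} lo=∅

Conflict graph:
  a — {c,h,m,q,x}
  c — {a,h,m}
  h — {a,c,m,q,x}
  m — {a,c,h,q,x}
  q — {a,h,m,x}
  x — {a,h,m,q}

Chromatic number:
  lower bound: {a,h,m,q,x} mutually conflict ⇒ χ ≥ 5
  assign a→R0 c→R3 h→R1 m→R2 q→R3 x→R4 — no edge inside a register ⇒ χ ≤ 5
  χ = 5

Answer: 5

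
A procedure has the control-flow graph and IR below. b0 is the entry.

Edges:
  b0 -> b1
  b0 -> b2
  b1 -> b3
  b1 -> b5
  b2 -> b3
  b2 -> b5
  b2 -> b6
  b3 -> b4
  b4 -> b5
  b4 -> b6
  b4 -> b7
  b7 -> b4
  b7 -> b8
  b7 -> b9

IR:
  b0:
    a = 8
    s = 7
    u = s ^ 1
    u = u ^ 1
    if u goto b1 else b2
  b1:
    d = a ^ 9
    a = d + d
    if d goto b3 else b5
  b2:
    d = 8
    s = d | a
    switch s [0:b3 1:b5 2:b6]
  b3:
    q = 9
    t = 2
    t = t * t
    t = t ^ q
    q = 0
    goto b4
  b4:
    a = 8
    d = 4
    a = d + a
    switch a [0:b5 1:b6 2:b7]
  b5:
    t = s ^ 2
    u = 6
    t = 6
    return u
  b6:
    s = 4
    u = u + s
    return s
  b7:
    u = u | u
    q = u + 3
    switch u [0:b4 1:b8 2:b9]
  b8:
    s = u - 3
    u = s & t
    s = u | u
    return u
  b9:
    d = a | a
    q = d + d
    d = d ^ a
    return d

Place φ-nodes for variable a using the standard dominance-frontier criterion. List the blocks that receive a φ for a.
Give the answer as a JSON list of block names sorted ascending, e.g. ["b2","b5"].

idom tree: b1←b0 b2←b0 b3←b0 b4←b3 b5←b0 b6←b0 b7←b4 b8←b7 b9←b7
Dom∩ at merges:
  b3: preds {b1,b2}: {b0,b1} ∩ {b0,b2} = {b0}; idom=b0
  b4: preds {b3,b7}: {b0,b3} ∩ {b0,b3,b4,b7} = {b0,b3}; idom=b3
  b5: preds {b1,b2,b4}: {b0,b1} ∩ {b0,b2} ∩ {b0,b3,b4} = {b0}; idom=b0
  b6: preds {b2,b4}: {b0,b2} ∩ {b0,b3,b4} = {b0}; idom=b0

DF derivation:
  join b3 pred b1: b1 stop@b0
  join b3 pred b2: b2 stop@b0
  join b4 pred b3: · stop@b3
  join b4 pred b7: b7→b4 stop@b3
  join b5 pred b1: b1 stop@b0
  join b5 pred b2: b2 stop@b0
  join b5 pred b4: b4→b3 stop@b0
  join b6 pred b2: b2 stop@b0
  join b6 pred b4: b4→b3 stop@b0
  b0 → ∅
  b1 → {b3,b5}
  b2 → {b3,b5,b6}
  b3 → {b5,b6}
  b4 → {b4,b5,b6}
  b5 → ∅
  b6 → ∅
  b7 → {b4}
  b8 → ∅
  b9 → ∅

φ for a: defs {b0,b1,b4}
  DF⁺ = {b3,b4,b5,b6}

Answer: ["b3", "b4", "b5", "b6"]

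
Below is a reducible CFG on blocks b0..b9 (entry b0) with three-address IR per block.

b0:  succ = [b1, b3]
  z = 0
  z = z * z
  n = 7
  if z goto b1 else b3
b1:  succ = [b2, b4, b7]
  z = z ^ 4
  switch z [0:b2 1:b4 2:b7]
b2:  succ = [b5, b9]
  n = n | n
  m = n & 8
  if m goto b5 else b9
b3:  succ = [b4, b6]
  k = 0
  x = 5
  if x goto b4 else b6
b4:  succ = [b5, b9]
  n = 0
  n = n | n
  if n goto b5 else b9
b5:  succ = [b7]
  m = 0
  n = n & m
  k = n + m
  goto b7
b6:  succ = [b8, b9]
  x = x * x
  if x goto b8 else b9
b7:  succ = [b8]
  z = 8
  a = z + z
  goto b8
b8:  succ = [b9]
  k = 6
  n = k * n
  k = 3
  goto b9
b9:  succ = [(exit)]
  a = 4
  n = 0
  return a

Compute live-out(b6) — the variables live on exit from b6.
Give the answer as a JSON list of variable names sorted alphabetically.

Answer: ["n"]

Derivation:
Block summaries:
  b0: {n,z} / ∅
  b1: {z} / {z}
  b2: {m,n} / {n}
  b3: {k,x} / ∅
  b4: {n} / ∅
  b5: {k,m,n} / {n}
  b6: {x} / {x}
  b7: {a,z} / ∅
  b8: {k,n} / {n}
  b9: {a,n} / ∅

Backward fixpoint:
  b0 li=∅ lo={n,z}
  b1 li={n,z} lo={n}
  b2 li={n} lo={n}
  b3 li={n} lo={n,x}
  b4 li=∅ lo={n}
  b5 li={n} lo={n}
  b6 li={n,x} lo={n}
  b7 li={n} lo={n}
  b8 li={n} lo=∅
  b9 li=∅ lo=∅

live-out(b6) = ["n"]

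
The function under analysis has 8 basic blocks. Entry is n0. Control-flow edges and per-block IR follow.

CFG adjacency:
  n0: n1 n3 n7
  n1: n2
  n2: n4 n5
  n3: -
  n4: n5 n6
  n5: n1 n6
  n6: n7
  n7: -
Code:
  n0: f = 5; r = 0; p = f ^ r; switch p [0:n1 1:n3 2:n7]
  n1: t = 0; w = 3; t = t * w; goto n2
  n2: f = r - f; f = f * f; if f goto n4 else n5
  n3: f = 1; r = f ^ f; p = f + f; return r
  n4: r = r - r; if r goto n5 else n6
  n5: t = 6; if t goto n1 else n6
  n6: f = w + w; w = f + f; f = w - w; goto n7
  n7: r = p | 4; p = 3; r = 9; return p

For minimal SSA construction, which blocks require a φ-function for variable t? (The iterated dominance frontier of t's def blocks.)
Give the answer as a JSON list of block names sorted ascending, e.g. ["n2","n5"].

idom tree: n1←n0 n2←n1 n3←n0 n4←n2 n5←n2 n6←n2 n7←n0
Dom∩ at merges:
  n1: preds {n0,n5}: {n0} ∩ {n0,n1,n2,n5} = {n0}; idom=n0
  n5: preds {n2,n4}: {n0,n1,n2} ∩ {n0,n1,n2,n4} = {n0,n1,n2}; idom=n2
  n6: preds {n4,n5}: {n0,n1,n2,n4} ∩ {n0,n1,n2,n5} = {n0,n1,n2}; idom=n2
  n7: preds {n0,n6}: {n0} ∩ {n0,n1,n2,n6} = {n0}; idom=n0

DF derivation:
  join n1 pred n0: · stop@n0
  join n1 pred n5: n5→n2→n1 stop@n0
  join n5 pred n2: · stop@n2
  join n5 pred n4: n4 stop@n2
  join n6 pred n4: n4 stop@n2
  join n6 pred n5: n5 stop@n2
  join n7 pred n0: · stop@n0
  join n7 pred n6: n6→n2→n1 stop@n0
  n0 → ∅
  n1 → {n1,n7}
  n2 → {n1,n7}
  n3 → ∅
  n4 → {n5,n6}
  n5 → {n1,n6}
  n6 → {n7}
  n7 → ∅

φ for t: defs {n1,n5}
  DF⁺ = {n1,n6,n7}

Answer: ["n1", "n6", "n7"]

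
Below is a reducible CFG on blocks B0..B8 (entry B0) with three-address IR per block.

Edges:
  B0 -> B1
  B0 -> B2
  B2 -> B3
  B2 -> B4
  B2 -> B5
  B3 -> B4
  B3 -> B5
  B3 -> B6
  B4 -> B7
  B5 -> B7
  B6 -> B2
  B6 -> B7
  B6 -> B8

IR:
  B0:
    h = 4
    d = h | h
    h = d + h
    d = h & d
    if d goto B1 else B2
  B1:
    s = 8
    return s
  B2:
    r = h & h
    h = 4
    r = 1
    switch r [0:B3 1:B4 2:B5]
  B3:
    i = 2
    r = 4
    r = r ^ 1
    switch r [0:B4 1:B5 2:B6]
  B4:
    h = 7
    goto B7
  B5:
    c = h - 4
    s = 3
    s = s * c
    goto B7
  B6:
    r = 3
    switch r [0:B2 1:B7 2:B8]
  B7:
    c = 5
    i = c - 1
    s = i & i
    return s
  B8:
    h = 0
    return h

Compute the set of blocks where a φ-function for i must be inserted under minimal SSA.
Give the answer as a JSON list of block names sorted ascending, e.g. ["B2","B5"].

Answer: ["B2", "B4", "B5", "B7"]

Derivation:
idom tree: B1←B0 B2←B0 B3←B2 B4←B2 B5←B2 B6←B3 B7←B2 B8←B6
Join-block Dom:
  B2: preds {B0,B6}: {B0} ∩ {B0,B2,B3,B6} = {B0}; idom=B0
  B4: preds {B2,B3}: {B0,B2} ∩ {B0,B2,B3} = {B0,B2}; idom=B2
  B5: preds {B2,B3}: {B0,B2} ∩ {B0,B2,B3} = {B0,B2}; idom=B2
  B7: preds {B4,B5,B6}: {B0,B2,B4} ∩ {B0,B2,B5} ∩ {B0,B2,B3,B6} = {B0,B2}; idom=B2

Frontier:
  join B2 pred B0: · stop@B0
  join B2 pred B6: B6→B3→B2 stop@B0
  join B4 pred B2: · stop@B2
  join B4 pred B3: B3 stop@B2
  join B5 pred B2: · stop@B2
  join B5 pred B3: B3 stop@B2
  join B7 pred B4: B4 stop@B2
  join B7 pred B5: B5 stop@B2
  join B7 pred B6: B6→B3 stop@B2
  B0: DF=∅
  B1: DF=∅
  B2: DF={B2}
  B3: DF={B2,B4,B5,B7}
  B4: DF={B7}
  B5: DF={B7}
  B6: DF={B2,B7}
  B7: DF=∅
  B8: DF=∅

φ for i: defs {B3,B7}
  DF⁺ = {B2,B4,B5,B7}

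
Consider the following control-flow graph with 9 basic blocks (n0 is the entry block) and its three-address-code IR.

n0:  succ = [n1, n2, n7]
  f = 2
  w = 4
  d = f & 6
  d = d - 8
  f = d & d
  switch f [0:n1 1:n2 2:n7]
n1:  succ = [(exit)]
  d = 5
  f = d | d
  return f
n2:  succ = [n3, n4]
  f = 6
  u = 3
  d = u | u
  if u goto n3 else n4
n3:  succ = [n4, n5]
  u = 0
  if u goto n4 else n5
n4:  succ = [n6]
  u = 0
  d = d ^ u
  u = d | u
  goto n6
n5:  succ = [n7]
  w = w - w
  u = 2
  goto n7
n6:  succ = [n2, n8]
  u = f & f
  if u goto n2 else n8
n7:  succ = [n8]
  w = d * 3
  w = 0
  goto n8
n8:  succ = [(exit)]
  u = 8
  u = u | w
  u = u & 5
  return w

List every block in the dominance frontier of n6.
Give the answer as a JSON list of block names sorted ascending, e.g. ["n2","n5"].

Answer: ["n2", "n8"]

Working:
idom tree: n1←n0 n2←n0 n3←n2 n4←n2 n5←n3 n6←n4 n7←n0 n8←n0
Dom∩ at merges:
  n2: preds {n0,n6}: {n0} ∩ {n0,n2,n4,n6} = {n0}; idom=n0
  n4: preds {n2,n3}: {n0,n2} ∩ {n0,n2,n3} = {n0,n2}; idom=n2
  n7: preds {n0,n5}: {n0} ∩ {n0,n2,n3,n5} = {n0}; idom=n0
  n8: preds {n6,n7}: {n0,n2,n4,n6} ∩ {n0,n7} = {n0}; idom=n0

DF derivation:
  n2←n0: walk · to n0
  n2←n6: walk n6→n4→n2 to n0
  n4←n2: walk · to n2
  n4←n3: walk n3 to n2
  n7←n0: walk · to n0
  n7←n5: walk n5→n3→n2 to n0
  n8←n6: walk n6→n4→n2 to n0
  n8←n7: walk n7 to n0
  n0 → ∅
  n1 → ∅
  n2 → {n2,n7,n8}
  n3 → {n4,n7}
  n4 → {n2,n8}
  n5 → {n7}
  n6 → {n2,n8}
  n7 → {n8}
  n8 → ∅

DF(n6) = ["n2", "n8"]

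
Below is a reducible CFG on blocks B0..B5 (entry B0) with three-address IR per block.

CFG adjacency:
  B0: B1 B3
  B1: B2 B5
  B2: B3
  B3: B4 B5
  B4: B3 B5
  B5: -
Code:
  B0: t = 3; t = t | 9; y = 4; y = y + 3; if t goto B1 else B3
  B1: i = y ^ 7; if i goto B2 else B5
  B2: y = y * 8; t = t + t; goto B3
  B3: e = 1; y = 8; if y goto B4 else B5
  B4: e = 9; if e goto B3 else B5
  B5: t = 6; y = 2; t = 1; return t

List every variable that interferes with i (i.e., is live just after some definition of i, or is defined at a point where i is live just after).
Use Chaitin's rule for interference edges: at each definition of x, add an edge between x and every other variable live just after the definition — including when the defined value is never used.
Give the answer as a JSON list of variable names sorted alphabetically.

Block summaries:
  B0: {t,y} / ∅
  B1: {i} / {y}
  B2: {t,y} / {t,y}
  B3: {e,y} / ∅
  B4: {e} / ∅
  B5: {t,y} / ∅

Live sets:
  B0 li=∅ lo={t,y}
  B1 li={t,y} lo={t,y}
  B2 li={t,y} lo=∅
  B3 li=∅ lo=∅
  B4 li=∅ lo=∅
  B5 li=∅ lo=∅

Interference:
  e: ∅
  i: {t,y}
  t: {i,y}
  y: {i,t}

N(i) = ["t", "y"]

Answer: ["t", "y"]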